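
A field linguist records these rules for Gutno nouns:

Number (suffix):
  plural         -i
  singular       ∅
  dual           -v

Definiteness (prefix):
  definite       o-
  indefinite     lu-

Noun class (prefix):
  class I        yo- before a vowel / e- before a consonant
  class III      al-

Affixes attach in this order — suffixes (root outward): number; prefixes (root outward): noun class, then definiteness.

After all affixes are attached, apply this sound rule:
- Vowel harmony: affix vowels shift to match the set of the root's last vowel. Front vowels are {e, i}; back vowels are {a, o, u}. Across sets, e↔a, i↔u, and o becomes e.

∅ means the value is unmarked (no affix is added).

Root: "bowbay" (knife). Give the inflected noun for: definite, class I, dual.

Attach noun class class I e- (before consonant 'b') → ebowbay.
Attach number dual -v → ebowbayv.
Attach definiteness definite o- → oebowbayv.
Apply vowel harmony: oebowbayv → oabowbayv.

oabowbayv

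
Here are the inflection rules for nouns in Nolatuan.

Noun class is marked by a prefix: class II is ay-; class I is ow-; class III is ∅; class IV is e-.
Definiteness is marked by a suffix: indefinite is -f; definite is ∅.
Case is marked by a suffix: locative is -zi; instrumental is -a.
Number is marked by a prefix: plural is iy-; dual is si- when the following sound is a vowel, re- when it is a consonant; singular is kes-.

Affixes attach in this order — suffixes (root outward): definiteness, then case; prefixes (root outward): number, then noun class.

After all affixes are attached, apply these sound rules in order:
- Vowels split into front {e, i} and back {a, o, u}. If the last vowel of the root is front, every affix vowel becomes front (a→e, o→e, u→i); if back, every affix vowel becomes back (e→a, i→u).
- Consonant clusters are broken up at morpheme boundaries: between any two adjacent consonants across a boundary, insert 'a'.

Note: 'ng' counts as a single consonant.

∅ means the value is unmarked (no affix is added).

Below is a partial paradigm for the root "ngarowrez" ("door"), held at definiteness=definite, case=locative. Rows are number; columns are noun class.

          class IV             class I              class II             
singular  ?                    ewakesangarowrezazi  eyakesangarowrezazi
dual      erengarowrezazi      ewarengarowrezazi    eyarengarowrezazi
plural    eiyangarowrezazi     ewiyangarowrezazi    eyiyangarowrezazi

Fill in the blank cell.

definiteness = definite: zero marking, form stays ngarowrez.
Attach number singular kes- → kesngarowrez.
Attach case locative -zi → kesngarowrezzi.
Attach noun class class IV e- → ekesngarowrezzi.
Vowel harmony: no change.
Apply epenthesis: ekesngarowrezzi → ekesangarowrezazi.

ekesangarowrezazi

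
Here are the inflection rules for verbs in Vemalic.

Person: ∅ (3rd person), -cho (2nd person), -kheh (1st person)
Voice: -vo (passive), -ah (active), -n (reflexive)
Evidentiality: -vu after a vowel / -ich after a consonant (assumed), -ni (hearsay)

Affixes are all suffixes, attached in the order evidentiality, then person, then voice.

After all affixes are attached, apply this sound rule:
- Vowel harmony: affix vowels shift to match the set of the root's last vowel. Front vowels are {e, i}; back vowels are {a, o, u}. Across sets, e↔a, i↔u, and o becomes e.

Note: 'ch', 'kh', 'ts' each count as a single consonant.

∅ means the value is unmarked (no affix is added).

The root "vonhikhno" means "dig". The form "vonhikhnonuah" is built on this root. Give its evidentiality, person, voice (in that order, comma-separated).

Segment: vonhikhno-ni-ah.
evidentiality: -ni → hearsay.
person: ∅ → 3rd person.
voice: -ah → active.

hearsay, 3rd person, active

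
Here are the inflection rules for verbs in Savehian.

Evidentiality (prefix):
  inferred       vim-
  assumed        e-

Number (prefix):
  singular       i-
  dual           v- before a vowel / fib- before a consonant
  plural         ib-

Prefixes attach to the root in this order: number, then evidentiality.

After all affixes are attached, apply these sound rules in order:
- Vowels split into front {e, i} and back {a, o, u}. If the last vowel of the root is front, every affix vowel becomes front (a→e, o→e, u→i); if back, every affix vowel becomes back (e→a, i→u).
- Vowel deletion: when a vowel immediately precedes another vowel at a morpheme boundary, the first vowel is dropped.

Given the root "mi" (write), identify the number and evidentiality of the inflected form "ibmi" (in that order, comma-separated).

Segment: e-ib-mi.
number: ib- → plural.
evidentiality: e- → assumed.

plural, assumed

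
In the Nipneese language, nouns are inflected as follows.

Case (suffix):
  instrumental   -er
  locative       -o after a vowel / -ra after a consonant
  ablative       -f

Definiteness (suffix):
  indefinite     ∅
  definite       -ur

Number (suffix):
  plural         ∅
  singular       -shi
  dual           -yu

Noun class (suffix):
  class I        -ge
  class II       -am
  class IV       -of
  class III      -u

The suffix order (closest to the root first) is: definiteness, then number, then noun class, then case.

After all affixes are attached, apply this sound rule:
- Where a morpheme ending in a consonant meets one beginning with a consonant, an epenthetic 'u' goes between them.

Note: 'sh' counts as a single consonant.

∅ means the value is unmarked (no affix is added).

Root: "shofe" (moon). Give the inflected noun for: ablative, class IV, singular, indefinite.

shofeshiofuf

definiteness = indefinite: zero marking, form stays shofe.
Attach number singular -shi → shofeshi.
Attach noun class class IV -of → shofeshiof.
Attach case ablative -f → shofeshioff.
Apply epenthesis: shofeshioff → shofeshiofuf.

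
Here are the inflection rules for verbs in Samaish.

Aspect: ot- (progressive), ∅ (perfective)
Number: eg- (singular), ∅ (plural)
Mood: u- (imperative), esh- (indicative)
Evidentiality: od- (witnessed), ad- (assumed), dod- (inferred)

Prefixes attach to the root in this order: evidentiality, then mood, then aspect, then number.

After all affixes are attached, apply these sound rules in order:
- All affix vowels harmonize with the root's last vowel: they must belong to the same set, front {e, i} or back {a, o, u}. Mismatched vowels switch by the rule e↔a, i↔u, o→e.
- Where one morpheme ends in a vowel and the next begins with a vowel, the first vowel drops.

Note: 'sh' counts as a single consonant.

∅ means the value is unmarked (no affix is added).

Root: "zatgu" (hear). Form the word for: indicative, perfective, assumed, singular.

Attach evidentiality assumed ad- → adzatgu.
Attach mood indicative esh- → eshadzatgu.
aspect = perfective: zero marking, form stays eshadzatgu.
Attach number singular eg- → egeshadzatgu.
Apply vowel harmony: egeshadzatgu → agashadzatgu.
Vowel deletion: no change.

agashadzatgu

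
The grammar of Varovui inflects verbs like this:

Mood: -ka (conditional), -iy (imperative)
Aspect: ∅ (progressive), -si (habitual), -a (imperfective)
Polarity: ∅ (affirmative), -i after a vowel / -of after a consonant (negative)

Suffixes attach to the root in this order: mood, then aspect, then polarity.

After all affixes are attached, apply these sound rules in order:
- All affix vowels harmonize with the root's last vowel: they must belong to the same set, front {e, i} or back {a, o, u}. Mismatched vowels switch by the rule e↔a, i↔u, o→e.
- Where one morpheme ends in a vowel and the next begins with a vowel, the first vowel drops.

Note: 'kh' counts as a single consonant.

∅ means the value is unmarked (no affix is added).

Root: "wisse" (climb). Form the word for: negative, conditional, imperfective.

wisseki

Attach mood conditional -ka → wisseka.
Attach aspect imperfective -a → wissekaa.
Attach polarity negative -i (after vowel 'a') → wissekaai.
Apply vowel harmony: wissekaai → wissekeei.
Apply vowel deletion: wissekeei → wisseki.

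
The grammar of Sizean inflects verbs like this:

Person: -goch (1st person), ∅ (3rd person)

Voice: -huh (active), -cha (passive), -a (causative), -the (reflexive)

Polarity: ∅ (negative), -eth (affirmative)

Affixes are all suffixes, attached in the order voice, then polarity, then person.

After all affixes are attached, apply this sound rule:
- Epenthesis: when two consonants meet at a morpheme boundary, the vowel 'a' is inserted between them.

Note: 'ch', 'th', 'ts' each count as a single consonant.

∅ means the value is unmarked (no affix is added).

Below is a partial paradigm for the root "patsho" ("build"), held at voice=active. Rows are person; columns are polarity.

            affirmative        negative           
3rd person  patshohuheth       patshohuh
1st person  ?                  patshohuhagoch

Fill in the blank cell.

patshohuhethagoch

Attach voice active -huh → patshohuh.
Attach polarity affirmative -eth → patshohuheth.
Attach person 1st person -goch → patshohuhethgoch.
Apply epenthesis: patshohuhethgoch → patshohuhethagoch.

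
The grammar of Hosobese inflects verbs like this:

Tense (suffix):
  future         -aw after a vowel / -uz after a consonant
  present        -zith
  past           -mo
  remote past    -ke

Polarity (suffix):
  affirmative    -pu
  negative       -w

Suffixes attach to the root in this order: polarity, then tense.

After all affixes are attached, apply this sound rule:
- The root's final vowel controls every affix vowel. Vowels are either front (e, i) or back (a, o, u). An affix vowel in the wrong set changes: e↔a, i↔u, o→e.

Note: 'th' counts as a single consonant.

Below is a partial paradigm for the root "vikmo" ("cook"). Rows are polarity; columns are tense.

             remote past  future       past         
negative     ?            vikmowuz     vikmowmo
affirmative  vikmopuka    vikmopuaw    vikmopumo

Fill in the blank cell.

Attach polarity negative -w → vikmow.
Attach tense remote past -ke → vikmowke.
Apply vowel harmony: vikmowke → vikmowka.

vikmowka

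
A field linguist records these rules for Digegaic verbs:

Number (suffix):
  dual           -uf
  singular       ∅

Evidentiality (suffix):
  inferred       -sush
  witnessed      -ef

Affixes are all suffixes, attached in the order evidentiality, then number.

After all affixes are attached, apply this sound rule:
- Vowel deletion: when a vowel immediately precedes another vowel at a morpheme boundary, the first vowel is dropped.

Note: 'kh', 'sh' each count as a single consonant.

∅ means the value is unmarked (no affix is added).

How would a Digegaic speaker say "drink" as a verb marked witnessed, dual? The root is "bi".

befuf

Attach evidentiality witnessed -ef → bief.
Attach number dual -uf → biefuf.
Apply vowel deletion: biefuf → befuf.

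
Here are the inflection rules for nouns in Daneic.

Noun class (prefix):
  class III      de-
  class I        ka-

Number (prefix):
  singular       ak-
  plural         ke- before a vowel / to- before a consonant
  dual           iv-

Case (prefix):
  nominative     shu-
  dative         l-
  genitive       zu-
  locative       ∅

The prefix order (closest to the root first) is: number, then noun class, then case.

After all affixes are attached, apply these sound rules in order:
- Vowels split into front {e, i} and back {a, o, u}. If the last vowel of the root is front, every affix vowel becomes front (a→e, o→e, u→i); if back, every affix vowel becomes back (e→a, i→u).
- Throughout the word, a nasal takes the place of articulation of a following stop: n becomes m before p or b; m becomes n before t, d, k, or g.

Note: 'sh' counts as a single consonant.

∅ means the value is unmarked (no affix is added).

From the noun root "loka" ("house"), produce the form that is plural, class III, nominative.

shudatoloka

Attach number plural to- (before consonant 'l') → toloka.
Attach noun class class III de- → detoloka.
Attach case nominative shu- → shudetoloka.
Apply vowel harmony: shudetoloka → shudatoloka.
Nasal assimilation: no change.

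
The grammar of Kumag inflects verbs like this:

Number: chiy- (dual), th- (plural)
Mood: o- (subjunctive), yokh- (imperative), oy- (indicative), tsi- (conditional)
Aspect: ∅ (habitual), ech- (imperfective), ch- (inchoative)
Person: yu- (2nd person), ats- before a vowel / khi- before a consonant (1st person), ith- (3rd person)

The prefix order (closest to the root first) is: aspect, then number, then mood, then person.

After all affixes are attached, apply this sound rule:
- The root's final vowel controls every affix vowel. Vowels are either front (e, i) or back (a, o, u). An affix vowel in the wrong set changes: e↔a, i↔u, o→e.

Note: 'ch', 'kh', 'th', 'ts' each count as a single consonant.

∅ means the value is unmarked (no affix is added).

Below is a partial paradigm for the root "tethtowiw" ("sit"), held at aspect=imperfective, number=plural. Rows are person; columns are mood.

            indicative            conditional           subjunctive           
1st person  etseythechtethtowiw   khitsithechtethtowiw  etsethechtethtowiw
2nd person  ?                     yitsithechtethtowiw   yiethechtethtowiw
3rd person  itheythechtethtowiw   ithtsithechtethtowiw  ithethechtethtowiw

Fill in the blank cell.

yieythechtethtowiw

Attach aspect imperfective ech- → echtethtowiw.
Attach number plural th- → thechtethtowiw.
Attach mood indicative oy- → oythechtethtowiw.
Attach person 2nd person yu- → yuoythechtethtowiw.
Apply vowel harmony: yuoythechtethtowiw → yieythechtethtowiw.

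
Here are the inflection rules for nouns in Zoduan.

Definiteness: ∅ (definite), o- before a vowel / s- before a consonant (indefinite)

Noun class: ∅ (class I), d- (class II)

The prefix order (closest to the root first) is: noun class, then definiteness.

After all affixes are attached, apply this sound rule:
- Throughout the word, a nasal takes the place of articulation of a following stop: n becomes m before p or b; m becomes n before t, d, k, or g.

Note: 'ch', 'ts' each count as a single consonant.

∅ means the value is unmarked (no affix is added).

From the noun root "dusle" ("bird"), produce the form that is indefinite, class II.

sddusle

Attach noun class class II d- → ddusle.
Attach definiteness indefinite s- (before consonant 'd') → sddusle.
Nasal assimilation: no change.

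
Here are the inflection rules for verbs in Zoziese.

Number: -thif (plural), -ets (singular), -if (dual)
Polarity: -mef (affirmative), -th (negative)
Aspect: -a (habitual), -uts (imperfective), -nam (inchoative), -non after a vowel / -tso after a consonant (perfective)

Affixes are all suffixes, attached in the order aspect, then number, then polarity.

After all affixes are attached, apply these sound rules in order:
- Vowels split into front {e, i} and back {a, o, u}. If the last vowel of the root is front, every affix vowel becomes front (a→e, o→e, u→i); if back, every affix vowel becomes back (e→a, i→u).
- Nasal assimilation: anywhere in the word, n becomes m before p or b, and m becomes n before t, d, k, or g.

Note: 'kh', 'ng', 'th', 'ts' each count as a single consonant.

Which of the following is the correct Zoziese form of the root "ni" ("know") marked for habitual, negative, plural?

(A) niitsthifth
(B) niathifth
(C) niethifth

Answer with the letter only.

C

Attach aspect habitual -a → nia.
Attach number plural -thif → niathif.
Attach polarity negative -th → niathifth.
Apply vowel harmony: niathifth → niethifth.
Nasal assimilation: no change.
So the correct form is niethifth, option (C).
(B) niathifth is wrong: it fails to apply the sound rule(s).
(A) niitsthifth is wrong: it uses imperfective instead of habitual for aspect.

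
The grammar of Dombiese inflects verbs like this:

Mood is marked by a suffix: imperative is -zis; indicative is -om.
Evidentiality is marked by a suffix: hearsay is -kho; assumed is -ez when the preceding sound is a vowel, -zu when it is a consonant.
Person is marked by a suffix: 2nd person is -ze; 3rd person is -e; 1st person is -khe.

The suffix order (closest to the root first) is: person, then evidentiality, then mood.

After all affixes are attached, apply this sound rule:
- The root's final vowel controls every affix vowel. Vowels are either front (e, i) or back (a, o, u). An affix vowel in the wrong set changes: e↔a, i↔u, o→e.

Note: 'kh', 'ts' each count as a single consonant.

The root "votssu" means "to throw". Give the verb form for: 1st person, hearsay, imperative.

votssukhakhozus

Attach person 1st person -khe → votssukhe.
Attach evidentiality hearsay -kho → votssukhekho.
Attach mood imperative -zis → votssukhekhozis.
Apply vowel harmony: votssukhekhozis → votssukhakhozus.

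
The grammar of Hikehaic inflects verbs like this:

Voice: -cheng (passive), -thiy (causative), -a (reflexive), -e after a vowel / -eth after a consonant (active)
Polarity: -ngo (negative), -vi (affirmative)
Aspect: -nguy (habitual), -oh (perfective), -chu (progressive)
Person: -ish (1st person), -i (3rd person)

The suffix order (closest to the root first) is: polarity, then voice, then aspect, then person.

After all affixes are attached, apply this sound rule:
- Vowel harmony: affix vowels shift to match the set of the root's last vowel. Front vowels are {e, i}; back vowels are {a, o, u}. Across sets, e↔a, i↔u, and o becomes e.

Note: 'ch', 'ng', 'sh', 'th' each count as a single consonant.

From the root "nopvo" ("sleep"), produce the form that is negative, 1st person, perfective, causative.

nopvongothuyohush

Attach polarity negative -ngo → nopvongo.
Attach voice causative -thiy → nopvongothiy.
Attach aspect perfective -oh → nopvongothiyoh.
Attach person 1st person -ish → nopvongothiyohish.
Apply vowel harmony: nopvongothiyohish → nopvongothuyohush.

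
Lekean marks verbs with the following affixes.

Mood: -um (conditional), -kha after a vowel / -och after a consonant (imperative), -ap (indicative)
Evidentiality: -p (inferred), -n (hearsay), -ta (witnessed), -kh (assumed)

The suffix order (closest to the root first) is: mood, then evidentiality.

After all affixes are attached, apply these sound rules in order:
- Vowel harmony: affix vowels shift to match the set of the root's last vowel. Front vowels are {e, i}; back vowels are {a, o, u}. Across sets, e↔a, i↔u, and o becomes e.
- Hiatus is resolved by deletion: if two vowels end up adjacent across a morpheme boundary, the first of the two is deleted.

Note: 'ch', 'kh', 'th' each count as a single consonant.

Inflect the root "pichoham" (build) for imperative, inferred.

Attach mood imperative -och (after consonant 'm') → pichohamoch.
Attach evidentiality inferred -p → pichohamochp.
Vowel harmony: no change.
Vowel deletion: no change.

pichohamochp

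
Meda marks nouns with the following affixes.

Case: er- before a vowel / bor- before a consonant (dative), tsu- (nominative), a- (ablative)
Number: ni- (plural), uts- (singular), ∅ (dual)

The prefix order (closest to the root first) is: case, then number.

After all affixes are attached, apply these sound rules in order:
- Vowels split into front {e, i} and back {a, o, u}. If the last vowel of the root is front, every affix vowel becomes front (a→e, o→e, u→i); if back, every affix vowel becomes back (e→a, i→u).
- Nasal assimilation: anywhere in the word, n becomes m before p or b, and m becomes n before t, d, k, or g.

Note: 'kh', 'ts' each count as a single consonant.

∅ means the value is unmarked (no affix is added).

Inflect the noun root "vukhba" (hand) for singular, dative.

Attach case dative bor- (before consonant 'v') → borvukhba.
Attach number singular uts- → utsborvukhba.
Vowel harmony: no change.
Nasal assimilation: no change.

utsborvukhba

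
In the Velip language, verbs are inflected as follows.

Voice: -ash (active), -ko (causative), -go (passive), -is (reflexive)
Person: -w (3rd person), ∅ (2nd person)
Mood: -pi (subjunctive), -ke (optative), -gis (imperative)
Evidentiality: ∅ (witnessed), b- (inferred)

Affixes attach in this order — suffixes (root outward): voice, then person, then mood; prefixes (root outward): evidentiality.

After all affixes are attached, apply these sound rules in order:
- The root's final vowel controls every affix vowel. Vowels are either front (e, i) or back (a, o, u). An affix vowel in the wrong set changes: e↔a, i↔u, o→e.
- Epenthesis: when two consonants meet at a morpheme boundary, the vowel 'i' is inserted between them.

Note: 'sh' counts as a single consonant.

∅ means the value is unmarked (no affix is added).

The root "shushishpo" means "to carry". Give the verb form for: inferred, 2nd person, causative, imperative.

bishushishpokogus

Attach evidentiality inferred b- → bshushishpo.
Attach voice causative -ko → bshushishpoko.
person = 2nd person: zero marking, form stays bshushishpoko.
Attach mood imperative -gis → bshushishpokogis.
Apply vowel harmony: bshushishpokogis → bshushishpokogus.
Apply epenthesis: bshushishpokogus → bishushishpokogus.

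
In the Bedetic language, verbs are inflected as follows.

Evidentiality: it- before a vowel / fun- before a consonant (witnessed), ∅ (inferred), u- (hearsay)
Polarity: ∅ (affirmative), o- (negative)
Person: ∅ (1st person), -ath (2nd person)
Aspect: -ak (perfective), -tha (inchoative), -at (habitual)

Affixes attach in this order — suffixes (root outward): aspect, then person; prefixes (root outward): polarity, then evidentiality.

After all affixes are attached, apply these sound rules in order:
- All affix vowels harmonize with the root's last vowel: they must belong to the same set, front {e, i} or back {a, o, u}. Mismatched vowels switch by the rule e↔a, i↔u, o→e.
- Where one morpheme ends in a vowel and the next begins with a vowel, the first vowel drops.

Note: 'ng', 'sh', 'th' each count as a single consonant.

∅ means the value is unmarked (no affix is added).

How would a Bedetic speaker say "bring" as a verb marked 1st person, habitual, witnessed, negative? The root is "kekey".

Attach polarity negative o- → okekey.
Attach aspect habitual -at → okekeyat.
Attach evidentiality witnessed it- (before vowel 'o') → itokekeyat.
person = 1st person: zero marking, form stays itokekeyat.
Apply vowel harmony: itokekeyat → itekekeyet.
Vowel deletion: no change.

itekekeyet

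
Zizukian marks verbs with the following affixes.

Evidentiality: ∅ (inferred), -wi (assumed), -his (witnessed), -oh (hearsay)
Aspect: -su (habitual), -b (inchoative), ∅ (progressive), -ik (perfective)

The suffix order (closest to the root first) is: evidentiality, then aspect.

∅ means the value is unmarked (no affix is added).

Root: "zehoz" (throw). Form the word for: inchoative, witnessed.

zehozhisb

Attach evidentiality witnessed -his → zehozhis.
Attach aspect inchoative -b → zehozhisb.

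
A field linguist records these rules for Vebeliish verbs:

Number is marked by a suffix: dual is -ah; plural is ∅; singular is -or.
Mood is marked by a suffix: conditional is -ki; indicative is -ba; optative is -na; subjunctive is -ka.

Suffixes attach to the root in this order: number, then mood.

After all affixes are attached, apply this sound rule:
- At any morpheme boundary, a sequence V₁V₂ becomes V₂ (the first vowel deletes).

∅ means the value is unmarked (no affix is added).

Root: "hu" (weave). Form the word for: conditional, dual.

Attach number dual -ah → huah.
Attach mood conditional -ki → huahki.
Apply vowel deletion: huahki → hahki.

hahki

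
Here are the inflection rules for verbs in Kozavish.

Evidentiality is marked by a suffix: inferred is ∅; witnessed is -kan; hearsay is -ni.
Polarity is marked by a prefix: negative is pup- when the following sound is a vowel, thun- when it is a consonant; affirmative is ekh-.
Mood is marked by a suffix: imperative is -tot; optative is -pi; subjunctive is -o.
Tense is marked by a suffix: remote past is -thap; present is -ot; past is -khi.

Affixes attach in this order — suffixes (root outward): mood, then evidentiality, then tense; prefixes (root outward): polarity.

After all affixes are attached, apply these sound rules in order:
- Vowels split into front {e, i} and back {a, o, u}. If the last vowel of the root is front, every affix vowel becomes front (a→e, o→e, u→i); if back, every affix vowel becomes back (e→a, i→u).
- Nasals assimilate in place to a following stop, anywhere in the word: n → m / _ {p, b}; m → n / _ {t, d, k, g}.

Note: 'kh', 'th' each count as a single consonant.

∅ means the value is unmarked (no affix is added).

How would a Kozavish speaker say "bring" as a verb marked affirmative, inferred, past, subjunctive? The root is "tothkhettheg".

ekhtothkhetthegekhi

Attach mood subjunctive -o → tothkhetthego.
evidentiality = inferred: zero marking, form stays tothkhetthego.
Attach polarity affirmative ekh- → ekhtothkhetthego.
Attach tense past -khi → ekhtothkhetthegokhi.
Apply vowel harmony: ekhtothkhetthegokhi → ekhtothkhetthegekhi.
Nasal assimilation: no change.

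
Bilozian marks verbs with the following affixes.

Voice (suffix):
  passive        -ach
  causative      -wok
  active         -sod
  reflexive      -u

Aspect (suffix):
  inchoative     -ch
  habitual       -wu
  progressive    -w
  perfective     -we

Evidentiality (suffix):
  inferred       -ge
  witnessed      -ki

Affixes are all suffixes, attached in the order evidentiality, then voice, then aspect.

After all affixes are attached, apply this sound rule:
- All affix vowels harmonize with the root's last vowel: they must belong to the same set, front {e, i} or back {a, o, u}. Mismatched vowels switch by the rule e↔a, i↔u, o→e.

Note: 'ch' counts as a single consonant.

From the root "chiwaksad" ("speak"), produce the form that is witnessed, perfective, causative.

chiwaksadkuwokwa

Attach evidentiality witnessed -ki → chiwaksadki.
Attach voice causative -wok → chiwaksadkiwok.
Attach aspect perfective -we → chiwaksadkiwokwe.
Apply vowel harmony: chiwaksadkiwokwe → chiwaksadkuwokwa.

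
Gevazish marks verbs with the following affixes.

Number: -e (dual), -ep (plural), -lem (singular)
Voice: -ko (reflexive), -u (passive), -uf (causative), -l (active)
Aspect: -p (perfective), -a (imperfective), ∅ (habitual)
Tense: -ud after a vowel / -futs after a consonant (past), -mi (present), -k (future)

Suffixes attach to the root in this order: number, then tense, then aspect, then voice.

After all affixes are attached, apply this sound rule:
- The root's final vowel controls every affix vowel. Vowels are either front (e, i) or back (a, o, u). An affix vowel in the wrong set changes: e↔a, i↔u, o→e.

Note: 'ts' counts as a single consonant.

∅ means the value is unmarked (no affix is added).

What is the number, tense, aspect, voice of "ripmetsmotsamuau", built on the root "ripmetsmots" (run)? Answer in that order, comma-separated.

dual, present, imperfective, passive

Segment: ripmetsmots-e-mi-a-u.
number: -e → dual.
tense: -mi → present.
aspect: -a → imperfective.
voice: -u → passive.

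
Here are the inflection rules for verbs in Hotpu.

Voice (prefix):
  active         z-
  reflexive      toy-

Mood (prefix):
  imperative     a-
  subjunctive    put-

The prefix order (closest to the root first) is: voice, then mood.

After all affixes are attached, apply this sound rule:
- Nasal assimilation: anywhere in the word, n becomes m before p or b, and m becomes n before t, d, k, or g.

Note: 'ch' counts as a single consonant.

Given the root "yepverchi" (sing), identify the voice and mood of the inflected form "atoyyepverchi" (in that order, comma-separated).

Segment: a-toy-yepverchi.
voice: toy- → reflexive.
mood: a- → imperative.

reflexive, imperative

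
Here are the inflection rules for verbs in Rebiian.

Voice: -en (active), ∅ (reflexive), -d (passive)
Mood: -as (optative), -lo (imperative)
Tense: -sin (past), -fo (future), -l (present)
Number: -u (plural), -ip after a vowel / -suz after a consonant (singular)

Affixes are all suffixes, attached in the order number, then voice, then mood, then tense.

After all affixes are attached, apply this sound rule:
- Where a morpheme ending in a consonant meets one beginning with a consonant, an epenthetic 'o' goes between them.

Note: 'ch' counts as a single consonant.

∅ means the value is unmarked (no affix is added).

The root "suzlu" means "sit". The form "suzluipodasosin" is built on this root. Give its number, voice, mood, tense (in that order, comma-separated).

singular, passive, optative, past

Segment: suzlu-ip-d-as-sin.
number: -ip/suz → singular.
voice: -d → passive.
mood: -as → optative.
tense: -sin → past.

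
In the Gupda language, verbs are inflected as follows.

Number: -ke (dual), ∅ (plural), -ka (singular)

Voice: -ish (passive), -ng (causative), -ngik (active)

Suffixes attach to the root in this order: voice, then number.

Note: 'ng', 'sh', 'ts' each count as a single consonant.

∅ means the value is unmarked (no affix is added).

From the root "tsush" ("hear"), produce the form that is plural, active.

tsushngik

Attach voice active -ngik → tsushngik.
number = plural: zero marking, form stays tsushngik.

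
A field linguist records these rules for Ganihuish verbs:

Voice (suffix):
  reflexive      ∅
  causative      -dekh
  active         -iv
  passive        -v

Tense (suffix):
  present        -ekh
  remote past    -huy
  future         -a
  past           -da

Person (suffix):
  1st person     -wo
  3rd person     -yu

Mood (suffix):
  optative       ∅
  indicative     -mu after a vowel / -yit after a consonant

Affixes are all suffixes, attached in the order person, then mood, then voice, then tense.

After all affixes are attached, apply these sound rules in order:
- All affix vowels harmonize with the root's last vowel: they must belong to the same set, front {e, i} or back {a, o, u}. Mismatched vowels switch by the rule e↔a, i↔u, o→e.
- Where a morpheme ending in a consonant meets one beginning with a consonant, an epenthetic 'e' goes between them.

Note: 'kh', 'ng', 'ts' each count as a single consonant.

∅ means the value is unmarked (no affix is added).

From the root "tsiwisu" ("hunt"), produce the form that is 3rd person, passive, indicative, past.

Attach person 3rd person -yu → tsiwisuyu.
Attach mood indicative -mu (after vowel 'u') → tsiwisuyumu.
Attach voice passive -v → tsiwisuyumuv.
Attach tense past -da → tsiwisuyumuvda.
Vowel harmony: no change.
Apply epenthesis: tsiwisuyumuvda → tsiwisuyumuveda.

tsiwisuyumuveda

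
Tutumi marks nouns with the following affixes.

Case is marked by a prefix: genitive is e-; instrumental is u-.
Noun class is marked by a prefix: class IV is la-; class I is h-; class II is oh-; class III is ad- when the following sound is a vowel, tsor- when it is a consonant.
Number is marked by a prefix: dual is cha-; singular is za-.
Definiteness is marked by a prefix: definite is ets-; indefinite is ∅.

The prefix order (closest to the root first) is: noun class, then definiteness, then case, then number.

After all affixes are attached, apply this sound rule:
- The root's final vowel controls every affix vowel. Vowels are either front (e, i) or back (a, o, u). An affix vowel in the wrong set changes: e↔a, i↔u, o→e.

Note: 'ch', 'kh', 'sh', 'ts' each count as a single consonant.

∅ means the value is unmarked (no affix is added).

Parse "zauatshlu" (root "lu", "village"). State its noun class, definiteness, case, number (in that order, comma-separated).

Segment: za-u-ets-h-lu.
noun class: h- → class I.
definiteness: ets- → definite.
case: u- → instrumental.
number: za- → singular.

class I, definite, instrumental, singular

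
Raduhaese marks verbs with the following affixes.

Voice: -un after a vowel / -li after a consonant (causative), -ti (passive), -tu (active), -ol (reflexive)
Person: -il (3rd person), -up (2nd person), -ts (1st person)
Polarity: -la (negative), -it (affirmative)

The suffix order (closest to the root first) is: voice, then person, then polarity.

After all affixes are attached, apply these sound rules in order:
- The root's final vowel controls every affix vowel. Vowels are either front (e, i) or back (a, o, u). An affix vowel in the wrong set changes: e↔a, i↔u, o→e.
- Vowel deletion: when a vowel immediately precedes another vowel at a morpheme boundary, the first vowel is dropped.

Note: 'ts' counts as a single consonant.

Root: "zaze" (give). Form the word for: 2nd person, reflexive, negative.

zazeliple

Attach voice reflexive -ol → zazeol.
Attach person 2nd person -up → zazeolup.
Attach polarity negative -la → zazeolupla.
Apply vowel harmony: zazeolupla → zazeeliple.
Apply vowel deletion: zazeeliple → zazeliple.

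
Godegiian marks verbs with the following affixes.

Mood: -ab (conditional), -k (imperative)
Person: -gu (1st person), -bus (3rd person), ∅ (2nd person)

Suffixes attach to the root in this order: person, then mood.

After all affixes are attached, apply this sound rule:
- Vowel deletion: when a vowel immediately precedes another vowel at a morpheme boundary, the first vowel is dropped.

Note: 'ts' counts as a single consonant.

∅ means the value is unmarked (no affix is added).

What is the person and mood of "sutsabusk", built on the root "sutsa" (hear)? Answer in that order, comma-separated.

3rd person, imperative

Segment: sutsa-bus-k.
person: -bus → 3rd person.
mood: -k → imperative.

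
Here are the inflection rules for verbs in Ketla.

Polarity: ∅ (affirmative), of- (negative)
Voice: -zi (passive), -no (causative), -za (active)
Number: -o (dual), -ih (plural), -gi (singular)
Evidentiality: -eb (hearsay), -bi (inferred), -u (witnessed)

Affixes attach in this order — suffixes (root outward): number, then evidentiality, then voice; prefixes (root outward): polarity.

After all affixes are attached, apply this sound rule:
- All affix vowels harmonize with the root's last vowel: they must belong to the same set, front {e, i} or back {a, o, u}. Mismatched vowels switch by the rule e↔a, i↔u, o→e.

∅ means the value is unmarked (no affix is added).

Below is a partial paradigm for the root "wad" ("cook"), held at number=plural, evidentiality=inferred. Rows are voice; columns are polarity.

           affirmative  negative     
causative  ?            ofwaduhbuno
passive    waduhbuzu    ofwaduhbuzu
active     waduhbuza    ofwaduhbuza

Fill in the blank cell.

waduhbuno

Attach number plural -ih → wadih.
Attach evidentiality inferred -bi → wadihbi.
Attach voice causative -no → wadihbino.
polarity = affirmative: zero marking, form stays wadihbino.
Apply vowel harmony: wadihbino → waduhbuno.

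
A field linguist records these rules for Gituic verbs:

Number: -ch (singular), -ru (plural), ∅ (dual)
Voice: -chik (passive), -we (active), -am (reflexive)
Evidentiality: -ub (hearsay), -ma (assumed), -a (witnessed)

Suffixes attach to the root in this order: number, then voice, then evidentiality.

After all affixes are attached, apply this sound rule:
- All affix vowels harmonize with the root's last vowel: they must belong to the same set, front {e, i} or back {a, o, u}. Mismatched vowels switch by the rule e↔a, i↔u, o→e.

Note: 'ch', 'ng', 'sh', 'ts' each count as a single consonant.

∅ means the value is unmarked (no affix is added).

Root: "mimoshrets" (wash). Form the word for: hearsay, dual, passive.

number = dual: zero marking, form stays mimoshrets.
Attach voice passive -chik → mimoshretschik.
Attach evidentiality hearsay -ub → mimoshretschikub.
Apply vowel harmony: mimoshretschikub → mimoshretschikib.

mimoshretschikib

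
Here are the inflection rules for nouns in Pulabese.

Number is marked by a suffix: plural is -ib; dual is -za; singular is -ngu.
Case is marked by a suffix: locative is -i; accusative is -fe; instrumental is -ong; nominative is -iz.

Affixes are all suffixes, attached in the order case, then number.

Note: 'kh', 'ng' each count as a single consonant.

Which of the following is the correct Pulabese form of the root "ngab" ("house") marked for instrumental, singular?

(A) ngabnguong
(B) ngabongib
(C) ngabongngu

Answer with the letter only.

Attach case instrumental -ong → ngabong.
Attach number singular -ngu → ngabongngu.
So the correct form is ngabongngu, option (C).
(A) ngabnguong is wrong: it has the affixes in the wrong order.
(B) ngabongib is wrong: it uses plural instead of singular for number.

C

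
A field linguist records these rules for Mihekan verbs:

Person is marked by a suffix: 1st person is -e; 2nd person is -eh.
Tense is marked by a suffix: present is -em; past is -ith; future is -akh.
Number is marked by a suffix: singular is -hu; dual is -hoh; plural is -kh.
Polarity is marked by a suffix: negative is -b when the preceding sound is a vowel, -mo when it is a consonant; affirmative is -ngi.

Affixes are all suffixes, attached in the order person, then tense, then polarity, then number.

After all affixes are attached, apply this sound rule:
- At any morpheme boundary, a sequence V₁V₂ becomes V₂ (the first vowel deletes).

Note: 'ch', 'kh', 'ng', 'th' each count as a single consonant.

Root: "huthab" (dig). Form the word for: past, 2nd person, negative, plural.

huthabehithmokh

Attach person 2nd person -eh → huthabeh.
Attach tense past -ith → huthabehith.
Attach polarity negative -mo (after consonant 'th') → huthabehithmo.
Attach number plural -kh → huthabehithmokh.
Vowel deletion: no change.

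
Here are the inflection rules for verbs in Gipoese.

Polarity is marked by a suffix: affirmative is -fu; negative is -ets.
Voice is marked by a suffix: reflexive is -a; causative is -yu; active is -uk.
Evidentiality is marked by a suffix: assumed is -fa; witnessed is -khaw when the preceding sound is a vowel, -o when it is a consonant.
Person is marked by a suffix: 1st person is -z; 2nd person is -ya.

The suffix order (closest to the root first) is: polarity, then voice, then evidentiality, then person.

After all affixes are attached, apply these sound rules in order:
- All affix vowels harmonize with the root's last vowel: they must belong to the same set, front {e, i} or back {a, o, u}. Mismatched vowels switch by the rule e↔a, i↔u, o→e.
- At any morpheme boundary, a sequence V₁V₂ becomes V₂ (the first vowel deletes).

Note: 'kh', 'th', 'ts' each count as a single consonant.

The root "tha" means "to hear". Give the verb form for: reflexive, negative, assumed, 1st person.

Attach polarity negative -ets → thaets.
Attach voice reflexive -a → thaetsa.
Attach evidentiality assumed -fa → thaetsafa.
Attach person 1st person -z → thaetsafaz.
Apply vowel harmony: thaetsafaz → thaatsafaz.
Apply vowel deletion: thaatsafaz → thatsafaz.

thatsafaz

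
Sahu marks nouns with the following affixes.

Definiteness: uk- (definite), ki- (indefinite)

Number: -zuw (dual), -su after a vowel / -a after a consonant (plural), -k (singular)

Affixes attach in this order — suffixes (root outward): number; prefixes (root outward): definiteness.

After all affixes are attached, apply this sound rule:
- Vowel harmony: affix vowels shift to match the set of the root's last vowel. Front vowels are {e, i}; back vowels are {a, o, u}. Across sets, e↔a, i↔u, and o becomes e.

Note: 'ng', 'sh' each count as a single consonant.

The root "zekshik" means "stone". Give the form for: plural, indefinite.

Attach definiteness indefinite ki- → kizekshik.
Attach number plural -a (after consonant 'k') → kizekshika.
Apply vowel harmony: kizekshika → kizekshike.

kizekshike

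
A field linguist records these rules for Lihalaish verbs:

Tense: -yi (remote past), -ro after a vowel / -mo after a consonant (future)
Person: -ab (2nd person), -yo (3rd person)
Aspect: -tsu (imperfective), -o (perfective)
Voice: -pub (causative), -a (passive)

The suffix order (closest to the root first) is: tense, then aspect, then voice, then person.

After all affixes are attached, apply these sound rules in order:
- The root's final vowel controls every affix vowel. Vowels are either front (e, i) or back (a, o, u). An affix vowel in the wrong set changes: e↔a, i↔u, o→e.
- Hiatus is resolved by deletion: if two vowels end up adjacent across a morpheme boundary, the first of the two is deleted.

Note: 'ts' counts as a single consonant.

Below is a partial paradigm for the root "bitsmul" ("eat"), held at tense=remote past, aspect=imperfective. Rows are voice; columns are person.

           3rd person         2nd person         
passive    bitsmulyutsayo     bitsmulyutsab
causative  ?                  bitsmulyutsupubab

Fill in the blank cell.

bitsmulyutsupubyo

Attach tense remote past -yi → bitsmulyi.
Attach aspect imperfective -tsu → bitsmulyitsu.
Attach voice causative -pub → bitsmulyitsupub.
Attach person 3rd person -yo → bitsmulyitsupubyo.
Apply vowel harmony: bitsmulyitsupubyo → bitsmulyutsupubyo.
Vowel deletion: no change.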